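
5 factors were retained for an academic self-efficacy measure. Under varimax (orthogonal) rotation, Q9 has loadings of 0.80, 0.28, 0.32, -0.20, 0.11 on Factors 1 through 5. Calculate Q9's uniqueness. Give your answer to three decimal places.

0.127

h² = 0.80² + 0.28² + 0.32² + (-0.20)² + 0.11² = 0.6400 + 0.0784 + 0.1024 + 0.0400 + 0.0121 = 0.8729
Uniqueness u² = 1 − h² = 1 − 0.8729 = 0.1271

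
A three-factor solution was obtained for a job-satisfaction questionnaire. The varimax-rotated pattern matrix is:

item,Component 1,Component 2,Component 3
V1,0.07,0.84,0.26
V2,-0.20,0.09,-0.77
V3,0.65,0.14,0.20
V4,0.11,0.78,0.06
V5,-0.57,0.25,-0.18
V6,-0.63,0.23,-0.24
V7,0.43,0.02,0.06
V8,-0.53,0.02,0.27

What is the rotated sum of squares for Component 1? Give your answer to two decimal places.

SS loadings for Component 1 = 0.07² + (-0.20)² + 0.65² + 0.11² + (-0.57)² + (-0.63)² + 0.43² + (-0.53)² = 0.0049 + 0.0400 + 0.4225 + 0.0121 + 0.3249 + 0.3969 + 0.1849 + 0.2809 = 1.6671

1.67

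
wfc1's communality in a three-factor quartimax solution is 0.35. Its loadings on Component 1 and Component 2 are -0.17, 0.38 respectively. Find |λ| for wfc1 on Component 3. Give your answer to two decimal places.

Under orthogonal rotation h² = Σλ², so λ_Component 3² = h² − (0.1733) = 0.35 − 0.1733 = 0.1767.
|λ| = √0.1767 = 0.4204.

0.42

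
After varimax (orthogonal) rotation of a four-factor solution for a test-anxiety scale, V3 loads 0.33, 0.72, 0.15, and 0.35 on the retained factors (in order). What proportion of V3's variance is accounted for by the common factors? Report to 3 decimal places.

h² = 0.33² + 0.72² + 0.15² + 0.35² = 0.1089 + 0.5184 + 0.0225 + 0.1225 = 0.7723

0.772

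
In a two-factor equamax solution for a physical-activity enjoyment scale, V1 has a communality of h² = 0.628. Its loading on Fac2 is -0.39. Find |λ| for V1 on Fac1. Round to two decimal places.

0.69

Under orthogonal rotation h² = Σλ², so λ_Fac1² = h² − (0.1521) = 0.628 − 0.1521 = 0.4759.
|λ| = √0.4759 = 0.6899.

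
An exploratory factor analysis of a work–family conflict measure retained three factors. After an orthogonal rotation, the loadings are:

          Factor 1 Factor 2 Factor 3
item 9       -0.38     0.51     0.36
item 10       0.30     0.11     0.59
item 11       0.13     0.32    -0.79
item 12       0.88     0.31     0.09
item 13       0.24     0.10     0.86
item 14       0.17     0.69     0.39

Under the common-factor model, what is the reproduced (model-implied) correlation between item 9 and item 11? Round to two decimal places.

r̂ = Σ λ_i·λ_j across factors = (-0.38)(0.13) + (0.51)(0.32) + (0.36)(-0.79)
  = -0.0494 +0.1632 -0.2844 = -0.1706

-0.17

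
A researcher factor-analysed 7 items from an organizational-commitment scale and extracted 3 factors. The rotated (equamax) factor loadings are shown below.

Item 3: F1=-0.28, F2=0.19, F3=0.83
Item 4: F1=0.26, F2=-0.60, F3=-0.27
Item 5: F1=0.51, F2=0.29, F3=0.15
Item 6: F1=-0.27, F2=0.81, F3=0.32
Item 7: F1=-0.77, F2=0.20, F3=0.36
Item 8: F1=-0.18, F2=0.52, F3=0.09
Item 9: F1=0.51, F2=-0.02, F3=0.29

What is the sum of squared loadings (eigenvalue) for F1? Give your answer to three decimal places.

SS loadings for F1 = (-0.28)² + 0.26² + 0.51² + (-0.27)² + (-0.77)² + (-0.18)² + 0.51² = 0.0784 + 0.0676 + 0.2601 + 0.0729 + 0.5929 + 0.0324 + 0.2601 = 1.3644

1.364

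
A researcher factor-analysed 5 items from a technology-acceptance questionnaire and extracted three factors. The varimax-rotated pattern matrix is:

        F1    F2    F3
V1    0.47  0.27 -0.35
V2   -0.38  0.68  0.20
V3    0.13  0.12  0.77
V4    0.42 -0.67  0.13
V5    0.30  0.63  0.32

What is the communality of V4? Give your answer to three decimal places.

0.642

h² = 0.42² + (-0.67)² + 0.13² = 0.1764 + 0.4489 + 0.0169 = 0.6422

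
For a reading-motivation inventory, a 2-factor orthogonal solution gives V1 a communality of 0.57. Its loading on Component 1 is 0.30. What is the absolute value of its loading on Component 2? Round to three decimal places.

0.693

Under orthogonal rotation h² = Σλ², so λ_Component 2² = h² − (0.0900) = 0.57 − 0.0900 = 0.4800.
|λ| = √0.4800 = 0.6928.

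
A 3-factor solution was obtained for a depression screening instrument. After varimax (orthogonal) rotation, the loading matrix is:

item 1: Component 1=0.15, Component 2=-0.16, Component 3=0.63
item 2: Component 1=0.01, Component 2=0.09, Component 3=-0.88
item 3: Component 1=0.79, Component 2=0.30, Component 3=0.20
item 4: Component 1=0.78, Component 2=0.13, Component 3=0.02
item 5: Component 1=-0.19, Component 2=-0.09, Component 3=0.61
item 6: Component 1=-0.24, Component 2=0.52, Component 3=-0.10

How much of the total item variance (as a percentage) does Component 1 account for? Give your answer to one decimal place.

22.5%

SS loadings for Component 1 = 0.15² + 0.01² + 0.79² + 0.78² + (-0.19)² + (-0.24)² = 1.3488
With 6 standardized items, total variance = 6. Proportion = 1.3488/6 = 0.2248 → 22.48%.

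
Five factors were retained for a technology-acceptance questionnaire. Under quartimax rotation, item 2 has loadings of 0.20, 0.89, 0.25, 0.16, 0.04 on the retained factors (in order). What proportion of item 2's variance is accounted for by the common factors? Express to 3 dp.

0.922

h² = 0.20² + 0.89² + 0.25² + 0.16² + 0.04² = 0.0400 + 0.7921 + 0.0625 + 0.0256 + 0.0016 = 0.9218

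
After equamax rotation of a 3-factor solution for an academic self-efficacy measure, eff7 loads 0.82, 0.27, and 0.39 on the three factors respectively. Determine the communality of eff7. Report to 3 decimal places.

h² = 0.82² + 0.27² + 0.39² = 0.6724 + 0.0729 + 0.1521 = 0.8974

0.897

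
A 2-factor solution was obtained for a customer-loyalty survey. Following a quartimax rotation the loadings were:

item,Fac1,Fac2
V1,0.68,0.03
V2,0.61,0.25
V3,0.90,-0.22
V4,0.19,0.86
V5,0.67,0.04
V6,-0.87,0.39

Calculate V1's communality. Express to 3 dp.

0.463

h² = 0.68² + 0.03² = 0.4624 + 0.0009 = 0.4633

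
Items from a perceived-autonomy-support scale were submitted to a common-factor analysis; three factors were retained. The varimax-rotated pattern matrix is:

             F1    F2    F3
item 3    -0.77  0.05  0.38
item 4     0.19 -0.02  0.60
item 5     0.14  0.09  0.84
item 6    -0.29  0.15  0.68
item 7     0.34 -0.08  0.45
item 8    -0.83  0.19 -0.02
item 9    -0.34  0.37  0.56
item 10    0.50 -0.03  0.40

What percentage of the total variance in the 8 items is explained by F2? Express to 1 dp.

2.7%

SS loadings for F2 = 0.05² + (-0.02)² + 0.09² + 0.15² + (-0.08)² + 0.19² + 0.37² + (-0.03)² = 0.2138
With 8 standardized items, total variance = 8. Proportion = 0.2138/8 = 0.0267 → 2.67%.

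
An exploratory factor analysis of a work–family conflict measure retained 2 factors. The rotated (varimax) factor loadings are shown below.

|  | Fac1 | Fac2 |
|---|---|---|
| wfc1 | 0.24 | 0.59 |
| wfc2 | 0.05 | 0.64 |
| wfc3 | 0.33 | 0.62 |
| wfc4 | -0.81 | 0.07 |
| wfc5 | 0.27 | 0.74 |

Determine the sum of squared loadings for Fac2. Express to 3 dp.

1.695

SS loadings for Fac2 = 0.59² + 0.64² + 0.62² + 0.07² + 0.74² = 0.3481 + 0.4096 + 0.3844 + 0.0049 + 0.5476 = 1.6946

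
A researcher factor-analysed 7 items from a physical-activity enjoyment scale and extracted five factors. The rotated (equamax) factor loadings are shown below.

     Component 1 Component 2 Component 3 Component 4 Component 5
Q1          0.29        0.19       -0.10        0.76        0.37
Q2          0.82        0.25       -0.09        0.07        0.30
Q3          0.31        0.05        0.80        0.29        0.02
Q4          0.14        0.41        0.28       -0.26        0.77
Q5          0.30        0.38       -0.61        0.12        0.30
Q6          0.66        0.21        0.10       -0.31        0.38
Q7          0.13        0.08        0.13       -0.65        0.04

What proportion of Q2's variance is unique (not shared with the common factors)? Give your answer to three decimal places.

0.162

h² = 0.82² + 0.25² + (-0.09)² + 0.07² + 0.30² = 0.6724 + 0.0625 + 0.0081 + 0.0049 + 0.0900 = 0.8379
Uniqueness u² = 1 − h² = 1 − 0.8379 = 0.1621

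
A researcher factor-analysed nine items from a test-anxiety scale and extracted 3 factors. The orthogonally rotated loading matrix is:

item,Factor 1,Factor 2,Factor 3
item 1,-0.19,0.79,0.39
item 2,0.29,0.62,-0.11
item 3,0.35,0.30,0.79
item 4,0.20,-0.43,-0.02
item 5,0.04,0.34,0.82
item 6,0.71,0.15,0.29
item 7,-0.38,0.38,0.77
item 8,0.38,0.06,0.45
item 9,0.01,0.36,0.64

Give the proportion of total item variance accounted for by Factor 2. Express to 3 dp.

0.189

SS loadings for Factor 2 = 0.79² + 0.62² + 0.30² + (-0.43)² + 0.34² + 0.15² + 0.38² + 0.06² + 0.36² = 1.6991
Proportion of variance = 1.6991 / 9 = 0.1888.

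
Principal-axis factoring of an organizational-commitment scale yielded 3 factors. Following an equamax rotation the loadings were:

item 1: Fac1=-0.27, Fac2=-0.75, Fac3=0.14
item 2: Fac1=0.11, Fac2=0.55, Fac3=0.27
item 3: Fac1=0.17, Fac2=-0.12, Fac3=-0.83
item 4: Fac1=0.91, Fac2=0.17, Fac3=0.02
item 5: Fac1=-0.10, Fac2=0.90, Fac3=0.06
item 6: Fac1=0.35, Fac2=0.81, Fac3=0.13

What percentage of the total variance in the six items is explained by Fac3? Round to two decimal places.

13.37%

SS loadings for Fac3 = 0.14² + 0.27² + (-0.83)² + 0.02² + 0.06² + 0.13² = 0.8023
With 6 standardized items, total variance = 6. Proportion = 0.8023/6 = 0.1337 → 13.37%.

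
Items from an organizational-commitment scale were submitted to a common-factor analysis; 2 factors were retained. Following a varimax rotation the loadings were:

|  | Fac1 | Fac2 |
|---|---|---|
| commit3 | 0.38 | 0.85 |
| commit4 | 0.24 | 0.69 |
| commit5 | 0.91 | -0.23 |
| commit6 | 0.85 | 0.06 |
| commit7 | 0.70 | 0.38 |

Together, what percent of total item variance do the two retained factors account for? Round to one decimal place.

72.8%

Communalities: 0.8669, 0.5337, 0.8810, 0.7261, 0.6344; Σh² = 3.6421.
Total variance with 5 standardized items is 5, so the solution explains 3.6421/5 = 0.7284 = 72.84%.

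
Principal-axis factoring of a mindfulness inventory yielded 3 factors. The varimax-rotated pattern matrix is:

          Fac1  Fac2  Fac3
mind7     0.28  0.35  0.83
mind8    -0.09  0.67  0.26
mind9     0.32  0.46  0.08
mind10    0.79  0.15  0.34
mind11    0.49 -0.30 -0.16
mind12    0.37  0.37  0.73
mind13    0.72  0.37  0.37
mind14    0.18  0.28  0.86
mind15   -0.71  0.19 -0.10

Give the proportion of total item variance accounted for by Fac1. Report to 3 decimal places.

0.249

SS loadings for Fac1 = 0.28² + (-0.09)² + 0.32² + 0.79² + 0.49² + 0.37² + 0.72² + 0.18² + (-0.71)² = 2.2449
Proportion of variance = 2.2449 / 9 = 0.2494.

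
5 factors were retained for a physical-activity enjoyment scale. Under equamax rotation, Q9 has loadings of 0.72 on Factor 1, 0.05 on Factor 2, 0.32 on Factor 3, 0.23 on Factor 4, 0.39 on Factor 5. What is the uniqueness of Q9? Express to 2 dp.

h² = 0.72² + 0.05² + 0.32² + 0.23² + 0.39² = 0.5184 + 0.0025 + 0.1024 + 0.0529 + 0.1521 = 0.8283
Uniqueness u² = 1 − h² = 1 − 0.8283 = 0.1717

0.17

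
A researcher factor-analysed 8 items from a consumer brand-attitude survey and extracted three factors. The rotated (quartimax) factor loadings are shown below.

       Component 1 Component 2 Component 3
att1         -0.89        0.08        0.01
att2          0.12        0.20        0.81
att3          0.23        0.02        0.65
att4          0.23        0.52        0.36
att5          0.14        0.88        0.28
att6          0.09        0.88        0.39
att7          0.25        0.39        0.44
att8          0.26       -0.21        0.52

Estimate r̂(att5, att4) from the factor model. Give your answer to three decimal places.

r̂ = Σ λ_i·λ_j across factors = (0.14)(0.23) + (0.88)(0.52) + (0.28)(0.36)
  = +0.0322 +0.4576 +0.1008 = 0.5906

0.591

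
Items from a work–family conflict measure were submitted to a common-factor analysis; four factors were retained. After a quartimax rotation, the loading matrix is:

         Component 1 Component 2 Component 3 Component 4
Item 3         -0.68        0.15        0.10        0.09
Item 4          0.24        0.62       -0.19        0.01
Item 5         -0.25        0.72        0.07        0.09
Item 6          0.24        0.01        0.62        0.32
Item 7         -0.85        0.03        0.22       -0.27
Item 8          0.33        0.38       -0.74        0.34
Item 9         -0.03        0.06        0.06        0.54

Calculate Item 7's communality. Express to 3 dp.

h² = (-0.85)² + 0.03² + 0.22² + (-0.27)² = 0.7225 + 0.0009 + 0.0484 + 0.0729 = 0.8447

0.845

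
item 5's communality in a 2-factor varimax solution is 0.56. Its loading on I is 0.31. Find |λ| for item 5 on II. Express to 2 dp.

0.68

Under orthogonal rotation h² = Σλ², so λ_II² = h² − (0.0961) = 0.56 − 0.0961 = 0.4639.
|λ| = √0.4639 = 0.6811.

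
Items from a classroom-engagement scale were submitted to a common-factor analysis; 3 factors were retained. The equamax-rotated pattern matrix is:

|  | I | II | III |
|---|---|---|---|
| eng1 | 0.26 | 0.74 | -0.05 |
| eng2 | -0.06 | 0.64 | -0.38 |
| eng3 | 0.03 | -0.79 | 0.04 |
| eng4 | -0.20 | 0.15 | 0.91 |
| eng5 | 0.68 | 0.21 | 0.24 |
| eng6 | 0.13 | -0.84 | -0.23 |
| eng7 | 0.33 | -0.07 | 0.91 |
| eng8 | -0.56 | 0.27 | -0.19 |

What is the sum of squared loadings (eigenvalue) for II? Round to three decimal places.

SS loadings for II = 0.74² + 0.64² + (-0.79)² + 0.15² + 0.21² + (-0.84)² + (-0.07)² + 0.27² = 0.5476 + 0.4096 + 0.6241 + 0.0225 + 0.0441 + 0.7056 + 0.0049 + 0.0729 = 2.4313

2.431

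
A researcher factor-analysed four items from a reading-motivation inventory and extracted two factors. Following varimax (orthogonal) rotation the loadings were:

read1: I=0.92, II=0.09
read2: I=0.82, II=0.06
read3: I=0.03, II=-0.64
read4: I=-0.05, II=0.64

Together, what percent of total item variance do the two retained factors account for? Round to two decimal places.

Communalities: 0.8545, 0.6760, 0.4105, 0.4121; Σh² = 2.3531.
Total variance with 4 standardized items is 4, so the solution explains 2.3531/4 = 0.5883 = 58.83%.

58.83%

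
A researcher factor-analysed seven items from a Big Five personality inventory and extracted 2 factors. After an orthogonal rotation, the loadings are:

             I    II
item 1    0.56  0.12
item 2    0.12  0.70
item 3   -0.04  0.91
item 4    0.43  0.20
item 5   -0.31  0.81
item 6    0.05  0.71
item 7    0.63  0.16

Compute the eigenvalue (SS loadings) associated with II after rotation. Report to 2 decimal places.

SS loadings for II = 0.12² + 0.70² + 0.91² + 0.20² + 0.81² + 0.71² + 0.16² = 0.0144 + 0.4900 + 0.8281 + 0.0400 + 0.6561 + 0.5041 + 0.0256 = 2.5583

2.56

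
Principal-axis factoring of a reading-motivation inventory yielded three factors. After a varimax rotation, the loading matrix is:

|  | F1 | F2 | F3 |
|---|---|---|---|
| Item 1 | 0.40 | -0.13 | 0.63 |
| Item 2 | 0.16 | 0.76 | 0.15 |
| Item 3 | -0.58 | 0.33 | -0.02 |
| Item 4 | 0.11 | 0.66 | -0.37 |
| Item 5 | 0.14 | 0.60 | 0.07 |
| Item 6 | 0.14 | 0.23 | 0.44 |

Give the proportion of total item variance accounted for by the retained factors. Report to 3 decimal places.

0.480

Communalities: 0.5738, 0.6257, 0.4457, 0.5846, 0.3845, 0.2661; Σh² = 2.8804.
Total variance with 6 standardized items is 6, so the solution explains 2.8804/6 = 0.4801.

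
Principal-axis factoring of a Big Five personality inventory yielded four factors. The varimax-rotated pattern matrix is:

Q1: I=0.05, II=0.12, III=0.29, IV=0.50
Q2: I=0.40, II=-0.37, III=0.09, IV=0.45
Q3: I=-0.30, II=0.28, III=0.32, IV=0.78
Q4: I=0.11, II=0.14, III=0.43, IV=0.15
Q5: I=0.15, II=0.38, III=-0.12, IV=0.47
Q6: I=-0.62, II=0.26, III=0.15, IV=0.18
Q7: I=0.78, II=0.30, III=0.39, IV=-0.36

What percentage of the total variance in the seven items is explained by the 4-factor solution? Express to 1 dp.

Communalities: 0.3510, 0.5075, 0.8792, 0.2391, 0.4022, 0.5069, 0.9801; Σh² = 3.8660.
Total variance with 7 standardized items is 7, so the solution explains 3.8660/7 = 0.5523 = 55.23%.

55.2%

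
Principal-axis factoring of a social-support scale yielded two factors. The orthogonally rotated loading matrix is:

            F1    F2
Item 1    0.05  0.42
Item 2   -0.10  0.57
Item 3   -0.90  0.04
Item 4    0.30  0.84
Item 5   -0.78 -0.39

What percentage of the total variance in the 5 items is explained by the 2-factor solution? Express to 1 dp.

57.6%

SS loadings by factor: 1.5209, 1.3606; total = 2.8815.
Total variance with 5 standardized items is 5, so the solution explains 2.8815/5 = 0.5763 = 57.63%.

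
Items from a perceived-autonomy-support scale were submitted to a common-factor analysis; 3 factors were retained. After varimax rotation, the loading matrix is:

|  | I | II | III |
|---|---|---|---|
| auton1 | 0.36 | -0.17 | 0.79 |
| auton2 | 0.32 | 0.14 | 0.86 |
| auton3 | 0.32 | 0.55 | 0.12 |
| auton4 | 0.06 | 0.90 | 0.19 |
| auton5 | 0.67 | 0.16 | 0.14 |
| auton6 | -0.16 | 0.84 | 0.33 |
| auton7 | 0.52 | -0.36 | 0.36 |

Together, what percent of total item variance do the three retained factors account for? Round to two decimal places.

SS loadings by factor: 1.0829, 2.0218, 1.6723; total = 4.7770.
Total variance with 7 standardized items is 7, so the solution explains 4.7770/7 = 0.6824 = 68.24%.

68.24%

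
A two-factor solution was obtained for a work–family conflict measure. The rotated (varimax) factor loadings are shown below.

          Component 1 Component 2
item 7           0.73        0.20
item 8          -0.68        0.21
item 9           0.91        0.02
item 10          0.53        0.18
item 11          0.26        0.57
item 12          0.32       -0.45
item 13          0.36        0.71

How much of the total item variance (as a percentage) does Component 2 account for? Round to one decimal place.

SS loadings for Component 2 = 0.20² + 0.21² + 0.02² + 0.18² + 0.57² + (-0.45)² + 0.71² = 1.1484
With 7 standardized items, total variance = 7. Proportion = 1.1484/7 = 0.1641 → 16.41%.

16.4%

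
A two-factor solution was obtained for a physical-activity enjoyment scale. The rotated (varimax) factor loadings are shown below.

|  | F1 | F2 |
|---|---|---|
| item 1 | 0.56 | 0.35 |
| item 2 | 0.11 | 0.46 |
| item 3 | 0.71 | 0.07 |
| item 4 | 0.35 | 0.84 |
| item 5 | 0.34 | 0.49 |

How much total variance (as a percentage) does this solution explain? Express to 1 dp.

Communalities: 0.4361, 0.2237, 0.5090, 0.8281, 0.3557; Σh² = 2.3526.
Total variance with 5 standardized items is 5, so the solution explains 2.3526/5 = 0.4705 = 47.05%.

47.1%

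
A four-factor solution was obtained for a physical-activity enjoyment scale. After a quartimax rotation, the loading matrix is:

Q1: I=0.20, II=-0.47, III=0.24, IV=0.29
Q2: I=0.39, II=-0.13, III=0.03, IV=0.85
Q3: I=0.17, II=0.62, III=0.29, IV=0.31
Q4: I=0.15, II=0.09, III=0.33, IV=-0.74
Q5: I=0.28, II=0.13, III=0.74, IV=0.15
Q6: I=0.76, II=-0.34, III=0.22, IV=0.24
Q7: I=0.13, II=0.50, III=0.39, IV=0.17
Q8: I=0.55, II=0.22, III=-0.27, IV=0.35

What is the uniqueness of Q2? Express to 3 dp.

h² = 0.39² + (-0.13)² + 0.03² + 0.85² = 0.1521 + 0.0169 + 0.0009 + 0.7225 = 0.8924
Uniqueness u² = 1 − h² = 1 − 0.8924 = 0.1076

0.108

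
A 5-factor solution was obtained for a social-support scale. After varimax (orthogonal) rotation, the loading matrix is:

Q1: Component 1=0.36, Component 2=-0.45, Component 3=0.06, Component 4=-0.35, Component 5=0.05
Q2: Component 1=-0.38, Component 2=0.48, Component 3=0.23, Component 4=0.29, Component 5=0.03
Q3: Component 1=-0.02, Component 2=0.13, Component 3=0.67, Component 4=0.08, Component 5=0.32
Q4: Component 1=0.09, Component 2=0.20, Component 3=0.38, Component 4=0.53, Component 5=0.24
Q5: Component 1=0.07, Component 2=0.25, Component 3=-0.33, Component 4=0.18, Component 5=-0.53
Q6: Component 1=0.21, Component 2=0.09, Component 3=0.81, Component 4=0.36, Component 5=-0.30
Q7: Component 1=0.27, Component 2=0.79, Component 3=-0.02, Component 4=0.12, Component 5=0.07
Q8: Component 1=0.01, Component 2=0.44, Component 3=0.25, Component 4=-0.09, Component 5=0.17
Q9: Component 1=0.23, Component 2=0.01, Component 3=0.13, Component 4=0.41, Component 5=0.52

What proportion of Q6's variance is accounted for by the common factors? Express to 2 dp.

0.93

h² = 0.21² + 0.09² + 0.81² + 0.36² + (-0.30)² = 0.0441 + 0.0081 + 0.6561 + 0.1296 + 0.0900 = 0.9279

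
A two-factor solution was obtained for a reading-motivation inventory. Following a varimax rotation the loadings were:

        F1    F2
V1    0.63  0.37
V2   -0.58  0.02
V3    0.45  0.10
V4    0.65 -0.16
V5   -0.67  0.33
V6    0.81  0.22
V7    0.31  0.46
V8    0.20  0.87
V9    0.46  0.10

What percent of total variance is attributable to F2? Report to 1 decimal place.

SS loadings for F2 = 0.37² + 0.02² + 0.10² + (-0.16)² + 0.33² + 0.22² + 0.46² + 0.87² + 0.10² = 1.3087
With 9 standardized items, total variance = 9. Proportion = 1.3087/9 = 0.1454 → 14.54%.

14.5%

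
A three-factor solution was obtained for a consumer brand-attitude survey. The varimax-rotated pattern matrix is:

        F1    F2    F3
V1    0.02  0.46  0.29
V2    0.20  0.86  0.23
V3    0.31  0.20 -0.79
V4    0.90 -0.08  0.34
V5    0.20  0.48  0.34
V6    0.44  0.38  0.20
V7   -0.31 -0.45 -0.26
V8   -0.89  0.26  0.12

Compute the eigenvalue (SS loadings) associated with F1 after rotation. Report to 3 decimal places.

SS loadings for F1 = 0.02² + 0.20² + 0.31² + 0.90² + 0.20² + 0.44² + (-0.31)² + (-0.89)² = 0.0004 + 0.0400 + 0.0961 + 0.8100 + 0.0400 + 0.1936 + 0.0961 + 0.7921 = 2.0683

2.068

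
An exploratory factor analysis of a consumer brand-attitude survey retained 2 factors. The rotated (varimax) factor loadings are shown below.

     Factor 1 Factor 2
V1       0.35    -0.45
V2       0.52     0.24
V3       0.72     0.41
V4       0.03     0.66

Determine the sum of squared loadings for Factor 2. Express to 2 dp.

SS loadings for Factor 2 = (-0.45)² + 0.24² + 0.41² + 0.66² = 0.2025 + 0.0576 + 0.1681 + 0.4356 = 0.8638

0.86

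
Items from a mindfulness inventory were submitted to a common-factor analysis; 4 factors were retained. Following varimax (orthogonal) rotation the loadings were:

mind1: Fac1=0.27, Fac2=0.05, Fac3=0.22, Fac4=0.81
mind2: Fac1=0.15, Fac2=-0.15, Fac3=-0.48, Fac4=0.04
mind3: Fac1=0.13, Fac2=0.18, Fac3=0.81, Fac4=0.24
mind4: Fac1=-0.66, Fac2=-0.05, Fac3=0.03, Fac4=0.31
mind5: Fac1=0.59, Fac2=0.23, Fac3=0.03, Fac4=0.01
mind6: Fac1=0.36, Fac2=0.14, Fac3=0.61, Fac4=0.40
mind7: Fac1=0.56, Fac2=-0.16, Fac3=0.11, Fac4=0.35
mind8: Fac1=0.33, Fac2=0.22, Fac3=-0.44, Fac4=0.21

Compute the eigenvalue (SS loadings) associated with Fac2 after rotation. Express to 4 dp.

0.2064

SS loadings for Fac2 = 0.05² + (-0.15)² + 0.18² + (-0.05)² + 0.23² + 0.14² + (-0.16)² + 0.22² = 0.0025 + 0.0225 + 0.0324 + 0.0025 + 0.0529 + 0.0196 + 0.0256 + 0.0484 = 0.2064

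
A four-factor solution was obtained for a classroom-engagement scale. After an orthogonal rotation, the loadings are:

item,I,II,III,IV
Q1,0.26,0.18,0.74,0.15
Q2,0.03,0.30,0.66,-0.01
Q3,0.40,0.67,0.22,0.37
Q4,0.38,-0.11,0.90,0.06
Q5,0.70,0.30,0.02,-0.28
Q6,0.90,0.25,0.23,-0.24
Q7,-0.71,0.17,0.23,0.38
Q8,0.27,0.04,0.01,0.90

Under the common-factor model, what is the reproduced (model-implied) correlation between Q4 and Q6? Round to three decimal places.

0.507

r̂ = Σ λ_i·λ_j across factors = (0.38)(0.90) + (-0.11)(0.25) + (0.90)(0.23) + (0.06)(-0.24)
  = +0.3420 -0.0275 +0.2070 -0.0144 = 0.5071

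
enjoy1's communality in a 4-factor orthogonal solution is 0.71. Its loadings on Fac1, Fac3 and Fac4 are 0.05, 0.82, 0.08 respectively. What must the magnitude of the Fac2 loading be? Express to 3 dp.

Under orthogonal rotation h² = Σλ², so λ_Fac2² = h² − (0.6813) = 0.71 − 0.6813 = 0.0287.
|λ| = √0.0287 = 0.1694.

0.169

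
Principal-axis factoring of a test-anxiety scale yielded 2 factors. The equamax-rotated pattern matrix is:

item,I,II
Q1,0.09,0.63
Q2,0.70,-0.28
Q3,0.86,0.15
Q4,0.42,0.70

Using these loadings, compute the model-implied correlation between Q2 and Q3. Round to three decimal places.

r̂ = Σ λ_i·λ_j across factors = (0.70)(0.86) + (-0.28)(0.15)
  = +0.6020 -0.0420 = 0.5600

0.560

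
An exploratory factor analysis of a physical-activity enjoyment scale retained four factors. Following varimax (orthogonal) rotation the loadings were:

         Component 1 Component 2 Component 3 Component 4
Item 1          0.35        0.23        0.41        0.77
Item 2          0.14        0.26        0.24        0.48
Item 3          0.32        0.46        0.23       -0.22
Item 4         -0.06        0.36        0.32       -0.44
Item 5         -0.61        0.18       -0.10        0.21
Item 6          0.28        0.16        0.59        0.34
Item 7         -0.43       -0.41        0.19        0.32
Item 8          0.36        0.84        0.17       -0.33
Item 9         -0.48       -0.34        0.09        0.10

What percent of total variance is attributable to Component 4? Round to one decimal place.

16.1%

SS loadings for Component 4 = 0.77² + 0.48² + (-0.22)² + (-0.44)² + 0.21² + 0.34² + 0.32² + (-0.33)² + 0.10² = 1.4463
With 9 standardized items, total variance = 9. Proportion = 1.4463/9 = 0.1607 → 16.07%.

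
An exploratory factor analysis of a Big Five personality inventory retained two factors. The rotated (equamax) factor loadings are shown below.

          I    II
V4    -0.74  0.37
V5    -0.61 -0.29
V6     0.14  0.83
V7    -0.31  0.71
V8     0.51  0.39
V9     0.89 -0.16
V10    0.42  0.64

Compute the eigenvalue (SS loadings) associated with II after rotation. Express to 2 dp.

SS loadings for II = 0.37² + (-0.29)² + 0.83² + 0.71² + 0.39² + (-0.16)² + 0.64² = 0.1369 + 0.0841 + 0.6889 + 0.5041 + 0.1521 + 0.0256 + 0.4096 = 2.0013

2.00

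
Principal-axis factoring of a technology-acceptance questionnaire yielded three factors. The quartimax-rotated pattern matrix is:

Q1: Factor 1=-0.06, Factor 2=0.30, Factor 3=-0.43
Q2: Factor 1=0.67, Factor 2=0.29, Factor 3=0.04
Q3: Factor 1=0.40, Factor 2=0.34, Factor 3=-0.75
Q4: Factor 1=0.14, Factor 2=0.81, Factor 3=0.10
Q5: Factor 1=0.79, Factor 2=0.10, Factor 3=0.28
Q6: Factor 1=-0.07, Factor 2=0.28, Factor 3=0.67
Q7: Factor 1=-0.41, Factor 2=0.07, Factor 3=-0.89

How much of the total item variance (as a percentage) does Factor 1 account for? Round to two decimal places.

SS loadings for Factor 1 = (-0.06)² + 0.67² + 0.40² + 0.14² + 0.79² + (-0.07)² + (-0.41)² = 1.4292
With 7 standardized items, total variance = 7. Proportion = 1.4292/7 = 0.2042 → 20.42%.

20.42%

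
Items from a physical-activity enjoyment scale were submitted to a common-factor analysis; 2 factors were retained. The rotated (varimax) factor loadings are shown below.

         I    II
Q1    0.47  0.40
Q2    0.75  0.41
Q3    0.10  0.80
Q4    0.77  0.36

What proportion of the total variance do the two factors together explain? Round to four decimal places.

SS loadings by factor: 1.3863, 1.0977; total = 2.4840.
Total variance with 4 standardized items is 4, so the solution explains 2.4840/4 = 0.6210.

0.6210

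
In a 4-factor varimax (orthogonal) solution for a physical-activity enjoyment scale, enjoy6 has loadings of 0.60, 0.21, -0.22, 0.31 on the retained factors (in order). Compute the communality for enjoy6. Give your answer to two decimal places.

0.55

h² = 0.60² + 0.21² + (-0.22)² + 0.31² = 0.3600 + 0.0441 + 0.0484 + 0.0961 = 0.5486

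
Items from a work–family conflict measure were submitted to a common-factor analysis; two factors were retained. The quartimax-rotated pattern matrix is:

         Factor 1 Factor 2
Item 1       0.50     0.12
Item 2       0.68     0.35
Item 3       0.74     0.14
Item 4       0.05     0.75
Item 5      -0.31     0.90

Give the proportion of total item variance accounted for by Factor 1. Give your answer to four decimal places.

0.2717

SS loadings for Factor 1 = 0.50² + 0.68² + 0.74² + 0.05² + (-0.31)² = 1.3586
Proportion of variance = 1.3586 / 5 = 0.2717.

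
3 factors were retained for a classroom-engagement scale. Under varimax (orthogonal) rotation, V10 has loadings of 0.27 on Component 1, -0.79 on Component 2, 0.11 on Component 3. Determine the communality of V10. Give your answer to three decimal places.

0.709

h² = 0.27² + (-0.79)² + 0.11² = 0.0729 + 0.6241 + 0.0121 = 0.7091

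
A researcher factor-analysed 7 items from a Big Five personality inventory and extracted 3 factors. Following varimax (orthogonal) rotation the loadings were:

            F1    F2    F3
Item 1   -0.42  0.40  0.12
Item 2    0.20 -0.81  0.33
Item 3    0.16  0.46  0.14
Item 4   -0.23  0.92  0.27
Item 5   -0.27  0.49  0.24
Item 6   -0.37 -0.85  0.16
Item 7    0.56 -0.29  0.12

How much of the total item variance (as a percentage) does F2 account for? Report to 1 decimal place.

SS loadings for F2 = 0.40² + (-0.81)² + 0.46² + 0.92² + 0.49² + (-0.85)² + (-0.29)² = 2.9208
With 7 standardized items, total variance = 7. Proportion = 2.9208/7 = 0.4173 → 41.73%.

41.7%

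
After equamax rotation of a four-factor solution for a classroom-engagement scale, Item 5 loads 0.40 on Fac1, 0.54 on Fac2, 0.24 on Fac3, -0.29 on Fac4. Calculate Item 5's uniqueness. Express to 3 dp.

0.407

h² = 0.40² + 0.54² + 0.24² + (-0.29)² = 0.1600 + 0.2916 + 0.0576 + 0.0841 = 0.5933
Uniqueness u² = 1 − h² = 1 − 0.5933 = 0.4067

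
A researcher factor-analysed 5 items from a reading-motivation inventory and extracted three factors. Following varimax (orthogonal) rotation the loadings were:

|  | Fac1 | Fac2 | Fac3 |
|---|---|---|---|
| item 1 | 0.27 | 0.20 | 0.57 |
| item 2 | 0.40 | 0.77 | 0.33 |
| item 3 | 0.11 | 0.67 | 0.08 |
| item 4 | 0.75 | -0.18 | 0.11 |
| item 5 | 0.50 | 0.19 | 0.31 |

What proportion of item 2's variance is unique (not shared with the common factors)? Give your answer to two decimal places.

h² = 0.40² + 0.77² + 0.33² = 0.1600 + 0.5929 + 0.1089 = 0.8618
Uniqueness u² = 1 − h² = 1 − 0.8618 = 0.1382

0.14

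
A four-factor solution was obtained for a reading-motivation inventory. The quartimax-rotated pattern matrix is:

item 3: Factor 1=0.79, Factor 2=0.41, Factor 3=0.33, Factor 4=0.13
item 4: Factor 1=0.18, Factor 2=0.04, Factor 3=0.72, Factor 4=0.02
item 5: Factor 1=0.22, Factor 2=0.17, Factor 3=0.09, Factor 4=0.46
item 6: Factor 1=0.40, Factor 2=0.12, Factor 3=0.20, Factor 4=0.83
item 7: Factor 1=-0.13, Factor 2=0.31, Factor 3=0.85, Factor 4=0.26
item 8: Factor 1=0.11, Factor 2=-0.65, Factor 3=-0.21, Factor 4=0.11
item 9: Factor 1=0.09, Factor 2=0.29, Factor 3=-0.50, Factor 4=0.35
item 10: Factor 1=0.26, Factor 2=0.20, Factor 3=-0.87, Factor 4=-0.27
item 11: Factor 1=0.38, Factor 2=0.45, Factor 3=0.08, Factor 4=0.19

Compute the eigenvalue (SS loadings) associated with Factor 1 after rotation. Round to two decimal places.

1.11

SS loadings for Factor 1 = 0.79² + 0.18² + 0.22² + 0.40² + (-0.13)² + 0.11² + 0.09² + 0.26² + 0.38² = 0.6241 + 0.0324 + 0.0484 + 0.1600 + 0.0169 + 0.0121 + 0.0081 + 0.0676 + 0.1444 = 1.1140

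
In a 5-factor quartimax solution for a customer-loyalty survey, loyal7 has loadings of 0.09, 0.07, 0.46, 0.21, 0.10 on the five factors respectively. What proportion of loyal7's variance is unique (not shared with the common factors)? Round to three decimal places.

h² = 0.09² + 0.07² + 0.46² + 0.21² + 0.10² = 0.0081 + 0.0049 + 0.2116 + 0.0441 + 0.0100 = 0.2787
Uniqueness u² = 1 − h² = 1 − 0.2787 = 0.7213

0.721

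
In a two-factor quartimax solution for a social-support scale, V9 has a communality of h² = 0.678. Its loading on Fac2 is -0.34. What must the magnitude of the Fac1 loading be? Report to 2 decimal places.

Under orthogonal rotation h² = Σλ², so λ_Fac1² = h² − (0.1156) = 0.678 − 0.1156 = 0.5624.
|λ| = √0.5624 = 0.7499.

0.75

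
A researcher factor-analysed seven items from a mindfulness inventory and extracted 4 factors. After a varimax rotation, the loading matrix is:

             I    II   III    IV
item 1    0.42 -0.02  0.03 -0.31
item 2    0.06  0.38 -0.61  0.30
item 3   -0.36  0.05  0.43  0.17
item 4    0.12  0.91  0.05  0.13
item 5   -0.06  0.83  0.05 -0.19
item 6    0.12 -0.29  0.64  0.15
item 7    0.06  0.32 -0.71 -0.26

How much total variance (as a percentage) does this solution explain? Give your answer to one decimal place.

57.6%

SS loadings by factor: 0.3456, 1.8508, 1.4766, 0.3581; total = 4.0311.
Total variance with 7 standardized items is 7, so the solution explains 4.0311/7 = 0.5759 = 57.59%.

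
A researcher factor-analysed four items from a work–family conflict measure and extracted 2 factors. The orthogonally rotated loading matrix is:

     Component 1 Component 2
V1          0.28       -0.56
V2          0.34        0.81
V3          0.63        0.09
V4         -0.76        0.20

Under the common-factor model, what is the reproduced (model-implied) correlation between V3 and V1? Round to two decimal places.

r̂ = Σ λ_i·λ_j across factors = (0.63)(0.28) + (0.09)(-0.56)
  = +0.1764 -0.0504 = 0.1260

0.13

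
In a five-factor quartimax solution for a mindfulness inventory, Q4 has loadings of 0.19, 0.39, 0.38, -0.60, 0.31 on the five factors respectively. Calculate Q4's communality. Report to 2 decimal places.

h² = 0.19² + 0.39² + 0.38² + (-0.60)² + 0.31² = 0.0361 + 0.1521 + 0.1444 + 0.3600 + 0.0961 = 0.7887

0.79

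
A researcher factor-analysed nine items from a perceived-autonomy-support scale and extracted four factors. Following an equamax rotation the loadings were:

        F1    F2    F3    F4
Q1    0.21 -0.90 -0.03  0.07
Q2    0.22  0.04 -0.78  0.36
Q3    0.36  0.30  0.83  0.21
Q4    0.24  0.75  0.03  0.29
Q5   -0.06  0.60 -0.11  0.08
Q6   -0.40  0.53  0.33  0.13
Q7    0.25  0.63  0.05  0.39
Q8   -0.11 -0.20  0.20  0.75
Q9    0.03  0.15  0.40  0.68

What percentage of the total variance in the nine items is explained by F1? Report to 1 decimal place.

SS loadings for F1 = 0.21² + 0.22² + 0.36² + 0.24² + (-0.06)² + (-0.40)² + 0.25² + (-0.11)² + 0.03² = 0.5188
With 9 standardized items, total variance = 9. Proportion = 0.5188/9 = 0.0576 → 5.76%.

5.8%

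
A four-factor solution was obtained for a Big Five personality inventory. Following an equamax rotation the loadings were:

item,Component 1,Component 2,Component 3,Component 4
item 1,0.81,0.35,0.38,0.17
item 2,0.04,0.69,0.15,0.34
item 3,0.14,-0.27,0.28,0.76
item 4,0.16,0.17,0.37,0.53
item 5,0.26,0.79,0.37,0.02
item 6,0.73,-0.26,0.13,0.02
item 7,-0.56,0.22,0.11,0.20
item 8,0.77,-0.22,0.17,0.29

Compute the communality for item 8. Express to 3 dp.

0.754

h² = 0.77² + (-0.22)² + 0.17² + 0.29² = 0.5929 + 0.0484 + 0.0289 + 0.0841 = 0.7543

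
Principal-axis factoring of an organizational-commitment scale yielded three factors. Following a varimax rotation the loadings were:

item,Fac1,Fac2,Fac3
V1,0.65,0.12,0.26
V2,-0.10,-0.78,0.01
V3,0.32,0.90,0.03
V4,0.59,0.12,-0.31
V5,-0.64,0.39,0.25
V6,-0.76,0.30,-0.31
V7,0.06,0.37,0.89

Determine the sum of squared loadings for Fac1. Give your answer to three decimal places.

SS loadings for Fac1 = 0.65² + (-0.10)² + 0.32² + 0.59² + (-0.64)² + (-0.76)² + 0.06² = 0.4225 + 0.0100 + 0.1024 + 0.3481 + 0.4096 + 0.5776 + 0.0036 = 1.8738

1.874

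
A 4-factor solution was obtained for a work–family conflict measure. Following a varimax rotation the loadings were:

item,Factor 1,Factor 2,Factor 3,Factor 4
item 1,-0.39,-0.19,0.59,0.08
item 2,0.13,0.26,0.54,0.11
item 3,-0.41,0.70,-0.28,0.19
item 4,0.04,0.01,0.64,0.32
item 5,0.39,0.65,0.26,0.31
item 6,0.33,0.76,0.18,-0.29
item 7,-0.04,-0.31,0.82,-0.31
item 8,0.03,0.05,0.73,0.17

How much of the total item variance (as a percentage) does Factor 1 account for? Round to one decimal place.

7.5%

SS loadings for Factor 1 = (-0.39)² + 0.13² + (-0.41)² + 0.04² + 0.39² + 0.33² + (-0.04)² + 0.03² = 0.6022
With 8 standardized items, total variance = 8. Proportion = 0.6022/8 = 0.0753 → 7.53%.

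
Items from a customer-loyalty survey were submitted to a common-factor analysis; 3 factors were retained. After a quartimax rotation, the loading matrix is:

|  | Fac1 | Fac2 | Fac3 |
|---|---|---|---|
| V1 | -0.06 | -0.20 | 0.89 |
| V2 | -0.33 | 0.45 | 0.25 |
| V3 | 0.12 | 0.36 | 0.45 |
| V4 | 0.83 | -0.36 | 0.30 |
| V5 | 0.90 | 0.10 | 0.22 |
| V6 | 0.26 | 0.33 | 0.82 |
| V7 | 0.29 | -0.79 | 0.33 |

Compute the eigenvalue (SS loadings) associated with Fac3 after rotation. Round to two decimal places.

SS loadings for Fac3 = 0.89² + 0.25² + 0.45² + 0.30² + 0.22² + 0.82² + 0.33² = 0.7921 + 0.0625 + 0.2025 + 0.0900 + 0.0484 + 0.6724 + 0.1089 = 1.9768

1.98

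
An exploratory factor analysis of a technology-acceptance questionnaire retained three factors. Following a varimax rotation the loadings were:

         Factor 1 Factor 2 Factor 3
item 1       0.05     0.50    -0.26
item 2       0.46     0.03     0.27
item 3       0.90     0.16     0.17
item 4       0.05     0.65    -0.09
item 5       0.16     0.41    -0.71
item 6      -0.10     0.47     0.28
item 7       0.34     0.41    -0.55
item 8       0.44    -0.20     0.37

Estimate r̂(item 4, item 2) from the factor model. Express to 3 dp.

0.018

r̂ = Σ λ_i·λ_j across factors = (0.05)(0.46) + (0.65)(0.03) + (-0.09)(0.27)
  = +0.0230 +0.0195 -0.0243 = 0.0182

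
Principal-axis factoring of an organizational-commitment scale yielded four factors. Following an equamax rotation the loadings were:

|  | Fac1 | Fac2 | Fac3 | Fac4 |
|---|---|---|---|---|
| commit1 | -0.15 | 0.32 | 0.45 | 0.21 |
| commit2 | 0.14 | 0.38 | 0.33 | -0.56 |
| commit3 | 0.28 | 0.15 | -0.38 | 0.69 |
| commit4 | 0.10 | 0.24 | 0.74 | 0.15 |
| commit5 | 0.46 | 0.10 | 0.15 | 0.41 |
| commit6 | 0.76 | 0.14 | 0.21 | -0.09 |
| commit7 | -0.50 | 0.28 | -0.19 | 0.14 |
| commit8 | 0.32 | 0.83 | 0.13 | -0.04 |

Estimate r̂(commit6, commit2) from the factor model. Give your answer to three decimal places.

r̂ = Σ λ_i·λ_j across factors = (0.76)(0.14) + (0.14)(0.38) + (0.21)(0.33) + (-0.09)(-0.56)
  = +0.1064 +0.0532 +0.0693 +0.0504 = 0.2793

0.279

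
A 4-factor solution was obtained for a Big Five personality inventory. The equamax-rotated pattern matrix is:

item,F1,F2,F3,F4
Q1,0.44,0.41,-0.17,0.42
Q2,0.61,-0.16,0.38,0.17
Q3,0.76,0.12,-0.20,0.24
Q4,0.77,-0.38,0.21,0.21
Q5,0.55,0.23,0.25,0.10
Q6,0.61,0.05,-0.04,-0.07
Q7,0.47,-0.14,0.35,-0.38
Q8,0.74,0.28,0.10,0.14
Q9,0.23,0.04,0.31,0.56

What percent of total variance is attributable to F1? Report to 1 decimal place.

35.9%

SS loadings for F1 = 0.44² + 0.61² + 0.76² + 0.77² + 0.55² + 0.61² + 0.47² + 0.74² + 0.23² = 3.2322
With 9 standardized items, total variance = 9. Proportion = 3.2322/9 = 0.3591 → 35.91%.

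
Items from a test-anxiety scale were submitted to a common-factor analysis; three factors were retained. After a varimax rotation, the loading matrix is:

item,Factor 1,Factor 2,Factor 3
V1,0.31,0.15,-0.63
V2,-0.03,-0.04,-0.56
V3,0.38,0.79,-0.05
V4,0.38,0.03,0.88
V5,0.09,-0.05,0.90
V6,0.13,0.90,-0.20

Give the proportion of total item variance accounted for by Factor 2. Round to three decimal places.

SS loadings for Factor 2 = 0.15² + (-0.04)² + 0.79² + 0.03² + (-0.05)² + 0.90² = 1.4616
Proportion of variance = 1.4616 / 6 = 0.2436.

0.244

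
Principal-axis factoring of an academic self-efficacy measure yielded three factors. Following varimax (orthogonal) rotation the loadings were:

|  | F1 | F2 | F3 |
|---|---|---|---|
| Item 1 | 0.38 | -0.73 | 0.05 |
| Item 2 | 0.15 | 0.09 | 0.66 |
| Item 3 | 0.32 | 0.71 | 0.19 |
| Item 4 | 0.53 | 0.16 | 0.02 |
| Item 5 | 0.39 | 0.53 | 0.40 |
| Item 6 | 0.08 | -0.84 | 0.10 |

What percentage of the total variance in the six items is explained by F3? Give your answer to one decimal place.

10.7%

SS loadings for F3 = 0.05² + 0.66² + 0.19² + 0.02² + 0.40² + 0.10² = 0.6446
With 6 standardized items, total variance = 6. Proportion = 0.6446/6 = 0.1074 → 10.74%.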